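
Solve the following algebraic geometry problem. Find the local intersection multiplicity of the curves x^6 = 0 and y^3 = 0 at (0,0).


The intersection multiplicity of V(x^a) and V(y^b) at the origin is:
I(O; V(x^6), V(y^3)) = dim_k(k[x,y]/(x^6, y^3))
A basis for k[x,y]/(x^6, y^3) is the set of monomials x^i * y^j
where 0 <= i < 6 and 0 <= j < 3.
The number of such monomials is 6 * 3 = 18

18


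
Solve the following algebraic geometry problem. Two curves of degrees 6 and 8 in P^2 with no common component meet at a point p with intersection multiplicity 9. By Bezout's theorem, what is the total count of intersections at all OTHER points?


By Bezout's theorem, the total intersection number is d1 * d2.
Total = 6 * 8 = 48
Intersection multiplicity at p = 9
Remaining intersections = 48 - 9 = 39

39


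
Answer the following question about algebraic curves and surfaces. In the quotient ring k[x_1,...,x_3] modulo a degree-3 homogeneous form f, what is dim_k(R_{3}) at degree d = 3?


For R = k[x_1,...,x_n]/(f) with f homogeneous of degree e:
The Hilbert series is (1 - t^e)/(1 - t)^n.
So h(d) = C(d+n-1, n-1) - C(d-e+n-1, n-1) for d >= e.
With n=3, e=3, d=3:
C(3+3-1, 3-1) = C(5, 2) = 10
C(3-3+3-1, 3-1) = C(2, 2) = 1
h(3) = 10 - 1 = 9

9


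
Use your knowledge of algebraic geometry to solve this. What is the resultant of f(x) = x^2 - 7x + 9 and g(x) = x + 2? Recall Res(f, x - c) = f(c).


For Res(f, x - c), we evaluate f at x = c.
f(-2) = (-2)^2 - 7*(-2) + 9
= 4 + 14 + 9
= 18 + 9 = 27
Res(f, g) = 27

27


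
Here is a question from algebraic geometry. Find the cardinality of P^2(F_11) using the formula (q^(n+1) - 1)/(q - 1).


P^2(F_11) has (q^(n+1) - 1)/(q - 1) points.
= 11^2 + 11^1 + 11^0
= 121 + 11 + 1
= 133

133


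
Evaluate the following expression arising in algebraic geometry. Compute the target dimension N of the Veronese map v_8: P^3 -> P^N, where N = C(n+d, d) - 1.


The Veronese embedding v_d: P^n -> P^N maps each point to all
degree-d monomials in n+1 homogeneous coordinates.
N = C(n+d, d) - 1
N = C(3+8, 8) - 1
N = C(11, 8) - 1
C(11, 8) = 165
N = 165 - 1 = 164

164


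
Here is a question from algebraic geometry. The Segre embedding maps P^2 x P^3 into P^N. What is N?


The Segre embedding maps P^m x P^n into P^N via
all products of coordinates from each factor.
N = (m+1)(n+1) - 1
N = (2+1)(3+1) - 1
N = 3*4 - 1
N = 12 - 1 = 11

11


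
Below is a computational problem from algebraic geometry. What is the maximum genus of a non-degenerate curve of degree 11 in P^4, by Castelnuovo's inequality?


Castelnuovo's bound: write d - 1 = m(r-1) + epsilon with 0 <= epsilon < r-1.
d - 1 = 11 - 1 = 10
r - 1 = 4 - 1 = 3
10 = 3*3 + 1, so m = 3, epsilon = 1
pi(d, r) = m(m-1)(r-1)/2 + m*epsilon
= 3*2*3/2 + 3*1
= 18/2 + 3
= 9 + 3 = 12

12


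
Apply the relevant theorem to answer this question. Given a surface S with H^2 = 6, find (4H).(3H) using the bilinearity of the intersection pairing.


Using bilinearity of the intersection pairing on a surface S:
(aH).(bH) = ab * (H.H)
We have H^2 = 6.
D.E = (4H).(3H) = 4*3*6
= 12*6
= 72

72


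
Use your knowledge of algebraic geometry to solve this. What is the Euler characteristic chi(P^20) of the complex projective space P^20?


The complex projective space P^20 has one cell in each even real dimension 0, 2, ..., 40.
The cohomology groups are H^{2k}(P^20) = Z for k = 0,...,20, and 0 otherwise.
Euler characteristic = sum of Betti numbers = 1 per even-dimensional cohomology group.
chi(P^20) = 20 + 1 = 21

21


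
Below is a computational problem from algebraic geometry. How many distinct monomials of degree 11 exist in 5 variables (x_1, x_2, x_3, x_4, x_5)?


The number of degree-11 monomials in 5 variables is C(d+n-1, n-1).
= C(11+5-1, 5-1) = C(15, 4)
= 1365

1365


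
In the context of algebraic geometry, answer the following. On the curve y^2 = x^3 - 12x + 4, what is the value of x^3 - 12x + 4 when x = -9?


Compute x^3 - 12x + 4 at x = -9:
x^3 = (-9)^3 = -729
(-12)*x = (-12)*(-9) = 108
Sum: -729 + 108 + 4 = -617

-617


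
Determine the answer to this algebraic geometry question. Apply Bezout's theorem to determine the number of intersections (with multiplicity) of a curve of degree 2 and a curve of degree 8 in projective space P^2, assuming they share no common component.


Bezout's theorem states the intersection count equals the product of degrees.
Intersection count = 2 * 8 = 16

16


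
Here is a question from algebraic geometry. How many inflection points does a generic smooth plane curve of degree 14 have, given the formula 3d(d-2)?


For a general smooth plane curve C of degree d, the inflection points are
the intersection of C with its Hessian curve, which has degree 3(d-2).
By Bezout, the total intersection number is d * 3(d-2) = 14 * 36 = 504.
For a general curve every flex is ordinary, so each contributes
multiplicity 1 to C·Hess(C), and the number of distinct inflection
points is 3d(d-2).
Inflection points = 3*14*(14-2) = 3*14*12 = 504

504


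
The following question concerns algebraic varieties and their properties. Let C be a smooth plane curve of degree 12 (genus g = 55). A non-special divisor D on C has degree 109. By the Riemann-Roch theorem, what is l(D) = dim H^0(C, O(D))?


First, compute the genus of a smooth plane curve of degree 12:
g = (d-1)(d-2)/2 = (12-1)(12-2)/2 = 55
For a non-special divisor D (i.e., h^1(D) = 0), Riemann-Roch gives:
l(D) = deg(D) - g + 1
Since deg(D) = 109 >= 2g - 1 = 109, D is non-special.
l(D) = 109 - 55 + 1 = 55

55


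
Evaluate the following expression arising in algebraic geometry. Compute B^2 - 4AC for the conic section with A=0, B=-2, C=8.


The discriminant of a conic Ax^2 + Bxy + Cy^2 + ... = 0 is B^2 - 4AC.
B^2 = (-2)^2 = 4
4AC = 4*0*8 = 0
Discriminant = 4 + 0 = 4

4


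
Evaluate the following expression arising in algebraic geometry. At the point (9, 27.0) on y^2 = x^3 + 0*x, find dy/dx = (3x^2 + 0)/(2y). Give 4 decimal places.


Using implicit differentiation of y^2 = x^3 + 0*x:
2y * dy/dx = 3x^2 + 0
dy/dx = (3x^2 + 0)/(2y)
Numerator: 3*9^2 + 0 = 243
Denominator: 2*27.0 = 54.0
dy/dx = 243/54.0 = 4.5000

4.5000


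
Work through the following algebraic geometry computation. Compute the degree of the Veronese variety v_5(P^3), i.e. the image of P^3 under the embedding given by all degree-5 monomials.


The Veronese variety v_5(P^3) has degree d^r.
d^r = 5^3 = 125

125


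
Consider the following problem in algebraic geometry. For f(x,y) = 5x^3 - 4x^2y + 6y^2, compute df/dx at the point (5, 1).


df/dx = 3*5*x^2 + 2*(-4)*x^1*y
At (5,1): 3*5*5^2 + 2*(-4)*5^1*1
= 375 - 40
= 335

335


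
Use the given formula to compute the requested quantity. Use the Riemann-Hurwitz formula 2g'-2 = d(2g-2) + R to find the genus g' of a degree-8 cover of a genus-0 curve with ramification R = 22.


Riemann-Hurwitz formula: 2g' - 2 = d(2g - 2) + R
Given: d = 8, g = 0, R = 22
2g' - 2 = 8*(2*0 - 2) + 22
2g' - 2 = 8*(-2) + 22
2g' - 2 = -16 + 22 = 6
2g' = 8
g' = 4

4


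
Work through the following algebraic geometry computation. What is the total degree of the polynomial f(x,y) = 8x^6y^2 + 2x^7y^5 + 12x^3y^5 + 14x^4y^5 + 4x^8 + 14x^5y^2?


Examine each term for its total degree (sum of exponents).
  Term '8x^6y^2' has total degree 6+2 = 8.
  Term '2x^7y^5' has total degree 7+5 = 12.
  Term '12x^3y^5' has total degree 3+5 = 8.
  Term '14x^4y^5' has total degree 4+5 = 9.
  Term '4x^8' has total degree 8+0 = 8.
  Term '14x^5y^2' has total degree 5+2 = 7.
The maximum total degree among all terms is 12.

12


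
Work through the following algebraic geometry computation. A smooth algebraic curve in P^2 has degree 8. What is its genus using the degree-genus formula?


Using the genus formula for smooth plane curves:
g = (d-1)(d-2)/2
g = (8-1)(8-2)/2
g = 7*6/2
g = 42/2 = 21

21


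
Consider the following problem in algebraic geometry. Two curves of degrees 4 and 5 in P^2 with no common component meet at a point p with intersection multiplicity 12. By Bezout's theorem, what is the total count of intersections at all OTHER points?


By Bezout's theorem, the total intersection number is d1 * d2.
Total = 4 * 5 = 20
Intersection multiplicity at p = 12
Remaining intersections = 20 - 12 = 8

8


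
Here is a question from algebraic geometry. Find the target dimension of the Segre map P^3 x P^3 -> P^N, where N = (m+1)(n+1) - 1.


The Segre embedding maps P^m x P^n into P^N via
all products of coordinates from each factor.
N = (m+1)(n+1) - 1
N = (3+1)(3+1) - 1
N = 4*4 - 1
N = 16 - 1 = 15

15


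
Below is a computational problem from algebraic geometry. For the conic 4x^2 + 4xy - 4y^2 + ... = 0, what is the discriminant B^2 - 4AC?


The discriminant of a conic Ax^2 + Bxy + Cy^2 + ... = 0 is B^2 - 4AC.
B^2 = 4^2 = 16
4AC = 4*4*(-4) = -64
Discriminant = 16 + 64 = 80

80


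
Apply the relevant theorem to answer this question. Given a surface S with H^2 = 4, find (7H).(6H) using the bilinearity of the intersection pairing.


Using bilinearity of the intersection pairing on a surface S:
(aH).(bH) = ab * (H.H)
We have H^2 = 4.
D.E = (7H).(6H) = 7*6*4
= 42*4
= 168

168


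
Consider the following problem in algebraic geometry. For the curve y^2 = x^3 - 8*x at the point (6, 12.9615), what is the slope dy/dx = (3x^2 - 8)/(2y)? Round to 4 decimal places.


Using implicit differentiation of y^2 = x^3 - 8*x:
2y * dy/dx = 3x^2 - 8
dy/dx = (3x^2 - 8)/(2y)
Numerator: 3*6^2 - 8 = 100
Denominator: 2*12.9615 = 25.923
dy/dx = 100/25.923 = 3.8576

3.8576


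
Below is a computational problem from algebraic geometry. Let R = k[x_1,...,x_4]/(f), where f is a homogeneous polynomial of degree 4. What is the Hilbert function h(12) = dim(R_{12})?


For R = k[x_1,...,x_n]/(f) with f homogeneous of degree e:
The Hilbert series is (1 - t^e)/(1 - t)^n.
So h(d) = C(d+n-1, n-1) - C(d-e+n-1, n-1) for d >= e.
With n=4, e=4, d=12:
C(12+4-1, 4-1) = C(15, 3) = 455
C(12-4+4-1, 4-1) = C(11, 3) = 165
h(12) = 455 - 165 = 290

290


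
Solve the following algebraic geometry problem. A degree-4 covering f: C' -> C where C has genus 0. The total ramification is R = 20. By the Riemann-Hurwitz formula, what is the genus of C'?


Riemann-Hurwitz formula: 2g' - 2 = d(2g - 2) + R
Given: d = 4, g = 0, R = 20
2g' - 2 = 4*(2*0 - 2) + 20
2g' - 2 = 4*(-2) + 20
2g' - 2 = -8 + 20 = 12
2g' = 14
g' = 7

7


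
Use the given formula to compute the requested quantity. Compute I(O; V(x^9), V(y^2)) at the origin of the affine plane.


The intersection multiplicity of V(x^a) and V(y^b) at the origin is:
I(O; V(x^9), V(y^2)) = dim_k(k[x,y]/(x^9, y^2))
A basis for k[x,y]/(x^9, y^2) is the set of monomials x^i * y^j
where 0 <= i < 9 and 0 <= j < 2.
The number of such monomials is 9 * 2 = 18

18


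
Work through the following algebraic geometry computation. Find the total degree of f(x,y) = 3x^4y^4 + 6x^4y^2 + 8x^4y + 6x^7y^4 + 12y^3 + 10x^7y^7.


Examine each term for its total degree (sum of exponents).
  Term '3x^4y^4' has total degree 4+4 = 8.
  Term '6x^4y^2' has total degree 4+2 = 6.
  Term '8x^4y' has total degree 4+1 = 5.
  Term '6x^7y^4' has total degree 7+4 = 11.
  Term '12y^3' has total degree 0+3 = 3.
  Term '10x^7y^7' has total degree 7+7 = 14.
The maximum total degree among all terms is 14.

14


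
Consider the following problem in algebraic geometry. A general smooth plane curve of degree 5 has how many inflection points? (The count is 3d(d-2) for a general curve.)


For a general smooth plane curve C of degree d, the inflection points are
the intersection of C with its Hessian curve, which has degree 3(d-2).
By Bezout, the total intersection number is d * 3(d-2) = 5 * 9 = 45.
For a general curve every flex is ordinary, so each contributes
multiplicity 1 to C·Hess(C), and the number of distinct inflection
points is 3d(d-2).
Inflection points = 3*5*(5-2) = 3*5*3 = 45

45


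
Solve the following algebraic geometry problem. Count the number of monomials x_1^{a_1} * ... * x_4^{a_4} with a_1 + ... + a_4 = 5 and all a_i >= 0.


The number of degree-5 monomials in 4 variables is C(d+n-1, n-1).
= C(5+4-1, 4-1) = C(8, 3)
= 56

56


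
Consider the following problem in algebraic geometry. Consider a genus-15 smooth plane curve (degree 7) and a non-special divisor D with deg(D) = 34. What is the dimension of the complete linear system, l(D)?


First, compute the genus of a smooth plane curve of degree 7:
g = (d-1)(d-2)/2 = (7-1)(7-2)/2 = 15
For a non-special divisor D (i.e., h^1(D) = 0), Riemann-Roch gives:
l(D) = deg(D) - g + 1
Since deg(D) = 34 >= 2g - 1 = 29, D is non-special.
l(D) = 34 - 15 + 1 = 20

20


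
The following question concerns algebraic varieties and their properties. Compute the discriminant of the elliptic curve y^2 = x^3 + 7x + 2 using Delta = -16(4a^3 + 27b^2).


Compute each component:
4a^3 = 4*7^3 = 4*343 = 1372
27b^2 = 27*2^2 = 27*4 = 108
4a^3 + 27b^2 = 1372 + 108 = 1480
Delta = -16*1480 = -23680

-23680


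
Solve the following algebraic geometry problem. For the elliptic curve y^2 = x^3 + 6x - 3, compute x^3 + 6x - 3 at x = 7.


Compute x^3 + 6x - 3 at x = 7:
x^3 = 7^3 = 343
6*x = 6*7 = 42
Sum: 343 + 42 - 3 = 382

382


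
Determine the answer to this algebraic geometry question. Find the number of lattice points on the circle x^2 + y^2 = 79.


Systematically check integer values of x where x^2 <= 79.
For each valid x, check if 79 - x^2 is a perfect square.
Total integer solutions found: 0

0


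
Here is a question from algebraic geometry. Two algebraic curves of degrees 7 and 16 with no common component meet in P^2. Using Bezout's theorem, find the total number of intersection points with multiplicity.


Bezout's theorem states the intersection count equals the product of degrees.
Intersection count = 7 * 16 = 112

112


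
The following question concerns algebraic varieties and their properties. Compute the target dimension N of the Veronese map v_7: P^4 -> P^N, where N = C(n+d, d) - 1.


The Veronese embedding v_d: P^n -> P^N maps each point to all
degree-d monomials in n+1 homogeneous coordinates.
N = C(n+d, d) - 1
N = C(4+7, 7) - 1
N = C(11, 7) - 1
C(11, 7) = 330
N = 330 - 1 = 329

329


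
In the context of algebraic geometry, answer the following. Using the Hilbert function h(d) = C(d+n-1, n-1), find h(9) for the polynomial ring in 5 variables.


The Hilbert function for the polynomial ring in 5 variables is:
h(d) = C(d+n-1, n-1)
h(9) = C(9+5-1, 5-1) = C(13, 4)
= 13! / (4! * 9!)
= 715

715


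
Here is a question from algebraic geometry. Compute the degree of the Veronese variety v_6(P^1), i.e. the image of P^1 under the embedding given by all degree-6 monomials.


The Veronese variety v_6(P^1) has degree d^r.
d^r = 6^1 = 6

6


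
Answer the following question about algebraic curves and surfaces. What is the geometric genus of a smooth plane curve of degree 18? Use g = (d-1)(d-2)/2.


Using the genus formula for smooth plane curves:
g = (d-1)(d-2)/2
g = (18-1)(18-2)/2
g = 17*16/2
g = 272/2 = 136

136


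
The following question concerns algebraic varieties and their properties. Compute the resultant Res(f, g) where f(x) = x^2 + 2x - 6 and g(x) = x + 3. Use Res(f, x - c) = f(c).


For Res(f, x - c), we evaluate f at x = c.
f(-3) = (-3)^2 + 2*(-3) - 6
= 9 - 6 - 6
= 3 - 6 = -3
Res(f, g) = -3

-3


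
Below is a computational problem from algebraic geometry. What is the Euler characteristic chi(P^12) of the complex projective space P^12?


The complex projective space P^12 has one cell in each even real dimension 0, 2, ..., 24.
The cohomology groups are H^{2k}(P^12) = Z for k = 0,...,12, and 0 otherwise.
Euler characteristic = sum of Betti numbers = 1 per even-dimensional cohomology group.
chi(P^12) = 12 + 1 = 13

13


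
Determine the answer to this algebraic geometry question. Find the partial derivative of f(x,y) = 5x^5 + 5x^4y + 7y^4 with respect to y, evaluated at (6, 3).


df/dy = 5*x^4 + 4*7*y^3
At (6,3): 5*6^4 + 4*7*3^3
= 6480 + 756
= 7236

7236


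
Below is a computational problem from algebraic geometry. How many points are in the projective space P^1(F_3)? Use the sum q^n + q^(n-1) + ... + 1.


P^1(F_3) has (q^(n+1) - 1)/(q - 1) points.
= 3^1 + 3^0
= 3 + 1
= 4

4


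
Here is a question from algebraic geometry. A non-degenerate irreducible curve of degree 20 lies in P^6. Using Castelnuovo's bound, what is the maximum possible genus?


Castelnuovo's bound: write d - 1 = m(r-1) + epsilon with 0 <= epsilon < r-1.
d - 1 = 20 - 1 = 19
r - 1 = 6 - 1 = 5
19 = 3*5 + 4, so m = 3, epsilon = 4
pi(d, r) = m(m-1)(r-1)/2 + m*epsilon
= 3*2*5/2 + 3*4
= 30/2 + 12
= 15 + 12 = 27

27


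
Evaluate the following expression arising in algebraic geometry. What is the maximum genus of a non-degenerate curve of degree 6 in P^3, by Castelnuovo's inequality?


Castelnuovo's bound: write d - 1 = m(r-1) + epsilon with 0 <= epsilon < r-1.
d - 1 = 6 - 1 = 5
r - 1 = 3 - 1 = 2
5 = 2*2 + 1, so m = 2, epsilon = 1
pi(d, r) = m(m-1)(r-1)/2 + m*epsilon
= 2*1*2/2 + 2*1
= 4/2 + 2
= 2 + 2 = 4

4


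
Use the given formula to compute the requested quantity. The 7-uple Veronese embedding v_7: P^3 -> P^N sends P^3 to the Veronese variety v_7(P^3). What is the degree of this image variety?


The Veronese variety v_7(P^3) has degree d^r.
d^r = 7^3 = 343

343


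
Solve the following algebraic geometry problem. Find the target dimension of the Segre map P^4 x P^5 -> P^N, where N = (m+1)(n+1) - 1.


The Segre embedding maps P^m x P^n into P^N via
all products of coordinates from each factor.
N = (m+1)(n+1) - 1
N = (4+1)(5+1) - 1
N = 5*6 - 1
N = 30 - 1 = 29

29


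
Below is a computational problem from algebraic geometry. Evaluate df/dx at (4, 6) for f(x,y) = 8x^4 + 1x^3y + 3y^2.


df/dx = 4*8*x^3 + 3*1*x^2*y
At (4,6): 4*8*4^3 + 3*1*4^2*6
= 2048 + 288
= 2336

2336


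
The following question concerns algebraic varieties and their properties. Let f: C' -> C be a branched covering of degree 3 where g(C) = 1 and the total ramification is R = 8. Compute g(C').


Riemann-Hurwitz formula: 2g' - 2 = d(2g - 2) + R
Given: d = 3, g = 1, R = 8
2g' - 2 = 3*(2*1 - 2) + 8
2g' - 2 = 3*0 + 8
2g' - 2 = 0 + 8 = 8
2g' = 10
g' = 5

5


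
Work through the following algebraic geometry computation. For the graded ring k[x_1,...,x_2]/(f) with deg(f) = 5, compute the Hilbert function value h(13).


For R = k[x_1,...,x_n]/(f) with f homogeneous of degree e:
The Hilbert series is (1 - t^e)/(1 - t)^n.
So h(d) = C(d+n-1, n-1) - C(d-e+n-1, n-1) for d >= e.
With n=2, e=5, d=13:
C(13+2-1, 2-1) = C(14, 1) = 14
C(13-5+2-1, 2-1) = C(9, 1) = 9
h(13) = 14 - 9 = 5

5


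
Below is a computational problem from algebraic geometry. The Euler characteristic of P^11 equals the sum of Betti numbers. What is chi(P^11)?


The complex projective space P^11 has one cell in each even real dimension 0, 2, ..., 22.
The cohomology groups are H^{2k}(P^11) = Z for k = 0,...,11, and 0 otherwise.
Euler characteristic = sum of Betti numbers = 1 per even-dimensional cohomology group.
chi(P^11) = 11 + 1 = 12

12


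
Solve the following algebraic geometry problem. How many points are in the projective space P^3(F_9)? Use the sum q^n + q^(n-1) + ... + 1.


P^3(F_9) has (q^(n+1) - 1)/(q - 1) points.
= 9^3 + 9^2 + 9^1 + 9^0
= 729 + 81 + 9 + 1
= 820

820


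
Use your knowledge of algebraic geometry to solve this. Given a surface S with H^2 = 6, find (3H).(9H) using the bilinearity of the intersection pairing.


Using bilinearity of the intersection pairing on a surface S:
(aH).(bH) = ab * (H.H)
We have H^2 = 6.
D.E = (3H).(9H) = 3*9*6
= 27*6
= 162

162


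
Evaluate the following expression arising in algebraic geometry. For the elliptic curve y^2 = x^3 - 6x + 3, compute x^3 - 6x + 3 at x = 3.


Compute x^3 - 6x + 3 at x = 3:
x^3 = 3^3 = 27
(-6)*x = (-6)*3 = -18
Sum: 27 - 18 + 3 = 12

12


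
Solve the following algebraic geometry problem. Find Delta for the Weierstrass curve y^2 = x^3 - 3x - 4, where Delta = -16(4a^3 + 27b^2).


Compute each component:
4a^3 = 4*(-3)^3 = 4*(-27) = -108
27b^2 = 27*(-4)^2 = 27*16 = 432
4a^3 + 27b^2 = -108 + 432 = 324
Delta = -16*324 = -5184

-5184


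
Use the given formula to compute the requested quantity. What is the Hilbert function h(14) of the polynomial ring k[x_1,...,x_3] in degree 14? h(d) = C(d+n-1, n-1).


The Hilbert function for the polynomial ring in 3 variables is:
h(d) = C(d+n-1, n-1)
h(14) = C(14+3-1, 3-1) = C(16, 2)
= 16! / (2! * 14!)
= 120

120


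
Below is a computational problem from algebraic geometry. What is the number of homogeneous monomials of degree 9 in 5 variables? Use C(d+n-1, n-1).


The number of degree-9 monomials in 5 variables is C(d+n-1, n-1).
= C(9+5-1, 5-1) = C(13, 4)
= 715

715


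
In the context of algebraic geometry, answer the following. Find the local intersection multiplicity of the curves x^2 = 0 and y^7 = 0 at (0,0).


The intersection multiplicity of V(x^a) and V(y^b) at the origin is:
I(O; V(x^2), V(y^7)) = dim_k(k[x,y]/(x^2, y^7))
A basis for k[x,y]/(x^2, y^7) is the set of monomials x^i * y^j
where 0 <= i < 2 and 0 <= j < 7.
The number of such monomials is 2 * 7 = 14

14


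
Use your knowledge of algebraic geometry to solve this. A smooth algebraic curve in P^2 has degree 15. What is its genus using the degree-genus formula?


Using the genus formula for smooth plane curves:
g = (d-1)(d-2)/2
g = (15-1)(15-2)/2
g = 14*13/2
g = 182/2 = 91

91


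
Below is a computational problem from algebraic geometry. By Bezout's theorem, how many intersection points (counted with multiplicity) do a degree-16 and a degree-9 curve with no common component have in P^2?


Bezout's theorem states the intersection count equals the product of degrees.
Intersection count = 16 * 9 = 144

144


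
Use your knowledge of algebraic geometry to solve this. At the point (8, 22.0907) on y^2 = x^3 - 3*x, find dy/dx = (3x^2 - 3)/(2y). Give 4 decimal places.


Using implicit differentiation of y^2 = x^3 - 3*x:
2y * dy/dx = 3x^2 - 3
dy/dx = (3x^2 - 3)/(2y)
Numerator: 3*8^2 - 3 = 189
Denominator: 2*22.0907 = 44.1814
dy/dx = 189/44.1814 = 4.2778

4.2778


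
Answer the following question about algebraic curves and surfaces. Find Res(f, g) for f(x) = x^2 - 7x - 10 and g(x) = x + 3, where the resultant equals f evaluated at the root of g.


For Res(f, x - c), we evaluate f at x = c.
f(-3) = (-3)^2 - 7*(-3) - 10
= 9 + 21 - 10
= 30 - 10 = 20
Res(f, g) = 20

20


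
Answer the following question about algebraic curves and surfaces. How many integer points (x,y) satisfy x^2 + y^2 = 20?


Systematically check integer values of x where x^2 <= 20.
For each valid x, check if 20 - x^2 is a perfect square.
x=2: 20 - 4 = 16, sqrt = 4 (valid)
x=4: 20 - 16 = 4, sqrt = 2 (valid)
Total integer solutions found: 8

8


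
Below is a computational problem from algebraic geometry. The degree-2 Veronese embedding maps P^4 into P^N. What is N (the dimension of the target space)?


The Veronese embedding v_d: P^n -> P^N maps each point to all
degree-d monomials in n+1 homogeneous coordinates.
N = C(n+d, d) - 1
N = C(4+2, 2) - 1
N = C(6, 2) - 1
C(6, 2) = 15
N = 15 - 1 = 14

14


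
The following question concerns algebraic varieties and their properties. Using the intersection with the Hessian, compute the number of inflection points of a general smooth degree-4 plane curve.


For a general smooth plane curve C of degree d, the inflection points are
the intersection of C with its Hessian curve, which has degree 3(d-2).
By Bezout, the total intersection number is d * 3(d-2) = 4 * 6 = 24.
For a general curve every flex is ordinary, so each contributes
multiplicity 1 to C·Hess(C), and the number of distinct inflection
points is 3d(d-2).
Inflection points = 3*4*(4-2) = 3*4*2 = 24

24


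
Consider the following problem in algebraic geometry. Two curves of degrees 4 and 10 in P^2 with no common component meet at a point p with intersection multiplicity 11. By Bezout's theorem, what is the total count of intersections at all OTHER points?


By Bezout's theorem, the total intersection number is d1 * d2.
Total = 4 * 10 = 40
Intersection multiplicity at p = 11
Remaining intersections = 40 - 11 = 29

29


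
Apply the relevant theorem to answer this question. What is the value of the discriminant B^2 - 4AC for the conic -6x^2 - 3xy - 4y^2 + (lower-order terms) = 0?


The discriminant of a conic Ax^2 + Bxy + Cy^2 + ... = 0 is B^2 - 4AC.
B^2 = (-3)^2 = 9
4AC = 4*(-6)*(-4) = 96
Discriminant = 9 - 96 = -87

-87


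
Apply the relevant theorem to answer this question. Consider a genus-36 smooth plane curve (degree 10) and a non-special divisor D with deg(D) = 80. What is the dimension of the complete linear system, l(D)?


First, compute the genus of a smooth plane curve of degree 10:
g = (d-1)(d-2)/2 = (10-1)(10-2)/2 = 36
For a non-special divisor D (i.e., h^1(D) = 0), Riemann-Roch gives:
l(D) = deg(D) - g + 1
Since deg(D) = 80 >= 2g - 1 = 71, D is non-special.
l(D) = 80 - 36 + 1 = 45

45


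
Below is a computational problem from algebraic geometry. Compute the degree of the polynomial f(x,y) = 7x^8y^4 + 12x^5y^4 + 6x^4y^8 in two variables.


Examine each term for its total degree (sum of exponents).
  Term '7x^8y^4' has total degree 8+4 = 12.
  Term '12x^5y^4' has total degree 5+4 = 9.
  Term '6x^4y^8' has total degree 4+8 = 12.
The maximum total degree among all terms is 12.

12


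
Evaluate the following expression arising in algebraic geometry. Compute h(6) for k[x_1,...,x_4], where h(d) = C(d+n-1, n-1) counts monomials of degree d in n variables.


The Hilbert function for the polynomial ring in 4 variables is:
h(d) = C(d+n-1, n-1)
h(6) = C(6+4-1, 4-1) = C(9, 3)
= 9! / (3! * 6!)
= 84

84


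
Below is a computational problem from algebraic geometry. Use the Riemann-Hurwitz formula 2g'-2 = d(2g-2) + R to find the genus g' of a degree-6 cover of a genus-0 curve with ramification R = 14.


Riemann-Hurwitz formula: 2g' - 2 = d(2g - 2) + R
Given: d = 6, g = 0, R = 14
2g' - 2 = 6*(2*0 - 2) + 14
2g' - 2 = 6*(-2) + 14
2g' - 2 = -12 + 14 = 2
2g' = 4
g' = 2

2


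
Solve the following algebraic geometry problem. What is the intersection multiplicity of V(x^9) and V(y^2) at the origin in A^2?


The intersection multiplicity of V(x^a) and V(y^b) at the origin is:
I(O; V(x^9), V(y^2)) = dim_k(k[x,y]/(x^9, y^2))
A basis for k[x,y]/(x^9, y^2) is the set of monomials x^i * y^j
where 0 <= i < 9 and 0 <= j < 2.
The number of such monomials is 9 * 2 = 18

18


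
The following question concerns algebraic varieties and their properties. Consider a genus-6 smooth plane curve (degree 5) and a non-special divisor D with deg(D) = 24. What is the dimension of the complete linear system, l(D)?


First, compute the genus of a smooth plane curve of degree 5:
g = (d-1)(d-2)/2 = (5-1)(5-2)/2 = 6
For a non-special divisor D (i.e., h^1(D) = 0), Riemann-Roch gives:
l(D) = deg(D) - g + 1
Since deg(D) = 24 >= 2g - 1 = 11, D is non-special.
l(D) = 24 - 6 + 1 = 19

19


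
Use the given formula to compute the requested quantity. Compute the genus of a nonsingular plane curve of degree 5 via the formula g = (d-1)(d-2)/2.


Using the genus formula for smooth plane curves:
g = (d-1)(d-2)/2
g = (5-1)(5-2)/2
g = 4*3/2
g = 12/2 = 6

6


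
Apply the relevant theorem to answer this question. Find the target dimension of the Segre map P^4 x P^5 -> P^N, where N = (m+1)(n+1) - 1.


The Segre embedding maps P^m x P^n into P^N via
all products of coordinates from each factor.
N = (m+1)(n+1) - 1
N = (4+1)(5+1) - 1
N = 5*6 - 1
N = 30 - 1 = 29

29


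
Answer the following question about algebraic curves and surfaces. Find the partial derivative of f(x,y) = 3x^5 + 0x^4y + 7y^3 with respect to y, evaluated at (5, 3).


df/dy = 0*x^4 + 3*7*y^2
At (5,3): 0*5^4 + 3*7*3^2
= 0 + 189
= 189

189


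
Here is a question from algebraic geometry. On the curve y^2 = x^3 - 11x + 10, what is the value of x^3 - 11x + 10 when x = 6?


Compute x^3 - 11x + 10 at x = 6:
x^3 = 6^3 = 216
(-11)*x = (-11)*6 = -66
Sum: 216 - 66 + 10 = 160

160


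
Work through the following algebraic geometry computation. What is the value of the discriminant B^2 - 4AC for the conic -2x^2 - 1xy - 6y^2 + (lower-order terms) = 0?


The discriminant of a conic Ax^2 + Bxy + Cy^2 + ... = 0 is B^2 - 4AC.
B^2 = (-1)^2 = 1
4AC = 4*(-2)*(-6) = 48
Discriminant = 1 - 48 = -47

-47


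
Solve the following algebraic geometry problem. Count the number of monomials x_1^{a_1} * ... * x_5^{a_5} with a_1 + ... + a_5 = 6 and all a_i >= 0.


The number of degree-6 monomials in 5 variables is C(d+n-1, n-1).
= C(6+5-1, 5-1) = C(10, 4)
= 210

210


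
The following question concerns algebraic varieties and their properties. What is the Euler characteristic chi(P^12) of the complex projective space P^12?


The complex projective space P^12 has one cell in each even real dimension 0, 2, ..., 24.
The cohomology groups are H^{2k}(P^12) = Z for k = 0,...,12, and 0 otherwise.
Euler characteristic = sum of Betti numbers = 1 per even-dimensional cohomology group.
chi(P^12) = 12 + 1 = 13

13


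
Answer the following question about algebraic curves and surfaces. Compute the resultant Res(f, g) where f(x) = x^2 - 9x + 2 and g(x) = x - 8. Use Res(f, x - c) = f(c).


For Res(f, x - c), we evaluate f at x = c.
f(8) = 8^2 - 9*8 + 2
= 64 - 72 + 2
= -8 + 2 = -6
Res(f, g) = -6

-6


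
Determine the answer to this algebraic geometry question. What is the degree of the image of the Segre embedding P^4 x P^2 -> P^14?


The degree of the Segre variety P^4 x P^2 is C(m+n, m).
= C(6, 4)
= 15

15


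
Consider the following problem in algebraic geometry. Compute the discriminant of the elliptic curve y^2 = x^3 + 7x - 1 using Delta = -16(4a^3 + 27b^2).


Compute each component:
4a^3 = 4*7^3 = 4*343 = 1372
27b^2 = 27*(-1)^2 = 27*1 = 27
4a^3 + 27b^2 = 1372 + 27 = 1399
Delta = -16*1399 = -22384

-22384


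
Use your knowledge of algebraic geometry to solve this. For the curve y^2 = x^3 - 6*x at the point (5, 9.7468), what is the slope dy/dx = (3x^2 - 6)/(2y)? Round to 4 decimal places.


Using implicit differentiation of y^2 = x^3 - 6*x:
2y * dy/dx = 3x^2 - 6
dy/dx = (3x^2 - 6)/(2y)
Numerator: 3*5^2 - 6 = 69
Denominator: 2*9.7468 = 19.4936
dy/dx = 69/19.4936 = 3.5396

3.5396


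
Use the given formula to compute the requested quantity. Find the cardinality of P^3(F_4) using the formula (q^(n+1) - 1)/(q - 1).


P^3(F_4) has (q^(n+1) - 1)/(q - 1) points.
= 4^3 + 4^2 + 4^1 + 4^0
= 64 + 16 + 4 + 1
= 85

85


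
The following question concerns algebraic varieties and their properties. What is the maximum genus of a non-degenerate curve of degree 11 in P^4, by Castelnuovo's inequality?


Castelnuovo's bound: write d - 1 = m(r-1) + epsilon with 0 <= epsilon < r-1.
d - 1 = 11 - 1 = 10
r - 1 = 4 - 1 = 3
10 = 3*3 + 1, so m = 3, epsilon = 1
pi(d, r) = m(m-1)(r-1)/2 + m*epsilon
= 3*2*3/2 + 3*1
= 18/2 + 3
= 9 + 3 = 12

12


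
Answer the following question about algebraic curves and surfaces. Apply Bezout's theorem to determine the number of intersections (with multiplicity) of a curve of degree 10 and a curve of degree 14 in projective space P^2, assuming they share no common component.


Bezout's theorem states the intersection count equals the product of degrees.
Intersection count = 10 * 14 = 140

140


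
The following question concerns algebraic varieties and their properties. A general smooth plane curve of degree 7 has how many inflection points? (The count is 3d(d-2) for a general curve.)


For a general smooth plane curve C of degree d, the inflection points are
the intersection of C with its Hessian curve, which has degree 3(d-2).
By Bezout, the total intersection number is d * 3(d-2) = 7 * 15 = 105.
For a general curve every flex is ordinary, so each contributes
multiplicity 1 to C·Hess(C), and the number of distinct inflection
points is 3d(d-2).
Inflection points = 3*7*(7-2) = 3*7*5 = 105

105


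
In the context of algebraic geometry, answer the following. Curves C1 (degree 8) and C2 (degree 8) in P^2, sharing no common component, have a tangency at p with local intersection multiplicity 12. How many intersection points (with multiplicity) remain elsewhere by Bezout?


By Bezout's theorem, the total intersection number is d1 * d2.
Total = 8 * 8 = 64
Intersection multiplicity at p = 12
Remaining intersections = 64 - 12 = 52

52


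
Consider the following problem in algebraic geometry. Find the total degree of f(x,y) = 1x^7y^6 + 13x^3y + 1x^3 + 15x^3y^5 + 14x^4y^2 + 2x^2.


Examine each term for its total degree (sum of exponents).
  Term '1x^7y^6' has total degree 7+6 = 13.
  Term '13x^3y' has total degree 3+1 = 4.
  Term '1x^3' has total degree 3+0 = 3.
  Term '15x^3y^5' has total degree 3+5 = 8.
  Term '14x^4y^2' has total degree 4+2 = 6.
  Term '2x^2' has total degree 2+0 = 2.
The maximum total degree among all terms is 13.

13


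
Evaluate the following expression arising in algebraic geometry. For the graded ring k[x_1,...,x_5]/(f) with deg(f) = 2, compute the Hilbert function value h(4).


For R = k[x_1,...,x_n]/(f) with f homogeneous of degree e:
The Hilbert series is (1 - t^e)/(1 - t)^n.
So h(d) = C(d+n-1, n-1) - C(d-e+n-1, n-1) for d >= e.
With n=5, e=2, d=4:
C(4+5-1, 5-1) = C(8, 4) = 70
C(4-2+5-1, 5-1) = C(6, 4) = 15
h(4) = 70 - 15 = 55

55


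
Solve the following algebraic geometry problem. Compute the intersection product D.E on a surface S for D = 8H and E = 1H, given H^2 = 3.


Using bilinearity of the intersection pairing on a surface S:
(aH).(bH) = ab * (H.H)
We have H^2 = 3.
D.E = (8H).(1H) = 8*1*3
= 8*3
= 24

24


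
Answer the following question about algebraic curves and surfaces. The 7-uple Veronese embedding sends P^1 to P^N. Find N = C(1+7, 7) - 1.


The Veronese embedding v_d: P^n -> P^N maps each point to all
degree-d monomials in n+1 homogeneous coordinates.
N = C(n+d, d) - 1
N = C(1+7, 7) - 1
N = C(8, 7) - 1
C(8, 7) = 8
N = 8 - 1 = 7

7


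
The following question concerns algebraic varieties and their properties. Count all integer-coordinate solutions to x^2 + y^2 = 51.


Systematically check integer values of x where x^2 <= 51.
For each valid x, check if 51 - x^2 is a perfect square.
Total integer solutions found: 0

0


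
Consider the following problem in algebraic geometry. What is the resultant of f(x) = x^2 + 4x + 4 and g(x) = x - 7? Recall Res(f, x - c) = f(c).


For Res(f, x - c), we evaluate f at x = c.
f(7) = 7^2 + 4*7 + 4
= 49 + 28 + 4
= 77 + 4 = 81
Res(f, g) = 81

81


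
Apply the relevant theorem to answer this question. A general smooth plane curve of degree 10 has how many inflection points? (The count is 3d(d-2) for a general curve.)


For a general smooth plane curve C of degree d, the inflection points are
the intersection of C with its Hessian curve, which has degree 3(d-2).
By Bezout, the total intersection number is d * 3(d-2) = 10 * 24 = 240.
For a general curve every flex is ordinary, so each contributes
multiplicity 1 to C·Hess(C), and the number of distinct inflection
points is 3d(d-2).
Inflection points = 3*10*(10-2) = 3*10*8 = 240

240


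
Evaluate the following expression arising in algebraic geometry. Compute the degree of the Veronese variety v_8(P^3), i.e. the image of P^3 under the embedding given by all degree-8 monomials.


The Veronese variety v_8(P^3) has degree d^r.
d^r = 8^3 = 512

512


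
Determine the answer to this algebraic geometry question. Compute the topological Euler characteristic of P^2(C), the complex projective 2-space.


The complex projective space P^2 has one cell in each even real dimension 0, 2, ..., 4.
The cohomology groups are H^{2k}(P^2) = Z for k = 0,...,2, and 0 otherwise.
Euler characteristic = sum of Betti numbers = 1 per even-dimensional cohomology group.
chi(P^2) = 2 + 1 = 3

3


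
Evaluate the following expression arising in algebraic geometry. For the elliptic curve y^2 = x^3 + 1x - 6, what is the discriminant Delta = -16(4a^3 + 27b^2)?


Compute each component:
4a^3 = 4*1^3 = 4*1 = 4
27b^2 = 27*(-6)^2 = 27*36 = 972
4a^3 + 27b^2 = 4 + 972 = 976
Delta = -16*976 = -15616

-15616


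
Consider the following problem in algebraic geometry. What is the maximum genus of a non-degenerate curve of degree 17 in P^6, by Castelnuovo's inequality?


Castelnuovo's bound: write d - 1 = m(r-1) + epsilon with 0 <= epsilon < r-1.
d - 1 = 17 - 1 = 16
r - 1 = 6 - 1 = 5
16 = 3*5 + 1, so m = 3, epsilon = 1
pi(d, r) = m(m-1)(r-1)/2 + m*epsilon
= 3*2*5/2 + 3*1
= 30/2 + 3
= 15 + 3 = 18

18


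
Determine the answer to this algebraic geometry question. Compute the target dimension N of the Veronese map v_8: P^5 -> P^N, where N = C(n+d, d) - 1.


The Veronese embedding v_d: P^n -> P^N maps each point to all
degree-d monomials in n+1 homogeneous coordinates.
N = C(n+d, d) - 1
N = C(5+8, 8) - 1
N = C(13, 8) - 1
C(13, 8) = 1287
N = 1287 - 1 = 1286

1286


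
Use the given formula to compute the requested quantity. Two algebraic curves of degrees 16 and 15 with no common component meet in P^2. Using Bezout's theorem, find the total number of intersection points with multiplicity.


Bezout's theorem states the intersection count equals the product of degrees.
Intersection count = 16 * 15 = 240

240


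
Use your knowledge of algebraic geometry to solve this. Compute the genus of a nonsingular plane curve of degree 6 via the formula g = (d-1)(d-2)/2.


Using the genus formula for smooth plane curves:
g = (d-1)(d-2)/2
g = (6-1)(6-2)/2
g = 5*4/2
g = 20/2 = 10

10


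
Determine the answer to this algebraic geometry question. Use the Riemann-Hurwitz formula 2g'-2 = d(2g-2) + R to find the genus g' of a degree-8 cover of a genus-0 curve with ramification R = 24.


Riemann-Hurwitz formula: 2g' - 2 = d(2g - 2) + R
Given: d = 8, g = 0, R = 24
2g' - 2 = 8*(2*0 - 2) + 24
2g' - 2 = 8*(-2) + 24
2g' - 2 = -16 + 24 = 8
2g' = 10
g' = 5

5


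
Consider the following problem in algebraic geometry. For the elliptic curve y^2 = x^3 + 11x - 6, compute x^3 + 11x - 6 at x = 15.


Compute x^3 + 11x - 6 at x = 15:
x^3 = 15^3 = 3375
11*x = 11*15 = 165
Sum: 3375 + 165 - 6 = 3534

3534


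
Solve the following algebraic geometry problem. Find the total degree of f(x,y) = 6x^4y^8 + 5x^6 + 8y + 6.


Examine each term for its total degree (sum of exponents).
  Term '6x^4y^8' has total degree 4+8 = 12.
  Term '5x^6' has total degree 6+0 = 6.
  Term '8y' has total degree 0+1 = 1.
  Term '6' has total degree 0+0 = 0.
The maximum total degree among all terms is 12.

12


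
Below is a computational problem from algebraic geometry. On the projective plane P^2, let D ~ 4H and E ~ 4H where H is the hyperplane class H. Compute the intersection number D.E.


Using bilinearity of the intersection pairing on the projective plane P^2:
(aH).(bH) = ab * (H.H)
We have H^2 = 1 (Bezout).
D.E = (4H).(4H) = 4*4*1
= 16*1
= 16

16


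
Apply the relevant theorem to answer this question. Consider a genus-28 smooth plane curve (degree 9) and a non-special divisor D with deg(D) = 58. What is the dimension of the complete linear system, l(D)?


First, compute the genus of a smooth plane curve of degree 9:
g = (d-1)(d-2)/2 = (9-1)(9-2)/2 = 28
For a non-special divisor D (i.e., h^1(D) = 0), Riemann-Roch gives:
l(D) = deg(D) - g + 1
Since deg(D) = 58 >= 2g - 1 = 55, D is non-special.
l(D) = 58 - 28 + 1 = 31

31


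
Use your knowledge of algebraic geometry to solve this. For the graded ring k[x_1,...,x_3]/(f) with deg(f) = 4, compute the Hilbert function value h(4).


For R = k[x_1,...,x_n]/(f) with f homogeneous of degree e:
The Hilbert series is (1 - t^e)/(1 - t)^n.
So h(d) = C(d+n-1, n-1) - C(d-e+n-1, n-1) for d >= e.
With n=3, e=4, d=4:
C(4+3-1, 3-1) = C(6, 2) = 15
C(4-4+3-1, 3-1) = C(2, 2) = 1
h(4) = 15 - 1 = 14

14
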